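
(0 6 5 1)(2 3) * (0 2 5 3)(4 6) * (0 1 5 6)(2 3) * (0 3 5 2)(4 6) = (0 6)(1 5 2)(3 4)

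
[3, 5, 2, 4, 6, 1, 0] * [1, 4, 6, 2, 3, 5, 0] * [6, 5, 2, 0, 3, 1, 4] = [2, 1, 4, 0, 6, 3, 5]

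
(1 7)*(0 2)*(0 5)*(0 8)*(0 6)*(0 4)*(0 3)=(0 2 5 8 6 4 3)(1 7)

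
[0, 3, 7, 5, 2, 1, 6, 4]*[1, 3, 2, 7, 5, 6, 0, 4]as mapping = [0→1, 1→7, 2→4, 3→6, 4→2, 5→3, 6→0, 7→5]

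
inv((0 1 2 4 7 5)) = (0 5 7 4 2 1)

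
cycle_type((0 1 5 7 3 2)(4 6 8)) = 3.6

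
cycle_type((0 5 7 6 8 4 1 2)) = 8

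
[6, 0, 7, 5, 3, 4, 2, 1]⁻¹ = [1, 7, 6, 4, 5, 3, 0, 2]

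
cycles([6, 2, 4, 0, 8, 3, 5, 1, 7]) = (0 6 5 3) (1 2 4 8 7) 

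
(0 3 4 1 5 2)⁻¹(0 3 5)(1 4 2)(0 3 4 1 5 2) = (0 5 1)(2 3 4)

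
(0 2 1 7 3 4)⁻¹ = (0 4 3 7 1 2)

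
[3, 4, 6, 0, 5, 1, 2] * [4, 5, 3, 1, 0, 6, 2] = [1, 0, 2, 4, 6, 5, 3]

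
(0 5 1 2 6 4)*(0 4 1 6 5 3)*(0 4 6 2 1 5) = (0 3 4 6 5 2) 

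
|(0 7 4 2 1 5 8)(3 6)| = 14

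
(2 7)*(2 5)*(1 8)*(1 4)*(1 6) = (1 8 4 6)(2 7 5)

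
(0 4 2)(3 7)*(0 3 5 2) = (0 4)(2 3 7 5)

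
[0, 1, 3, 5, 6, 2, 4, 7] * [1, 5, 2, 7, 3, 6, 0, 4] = [1, 5, 7, 6, 0, 2, 3, 4]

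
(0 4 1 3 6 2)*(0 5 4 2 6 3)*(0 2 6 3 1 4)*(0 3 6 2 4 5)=(0 2)(1 4 5 3)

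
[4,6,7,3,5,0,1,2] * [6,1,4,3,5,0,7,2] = [5,7,2,3,0,6,1,4]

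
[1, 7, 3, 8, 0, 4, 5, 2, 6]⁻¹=[4, 0, 7, 2, 5, 6, 8, 1, 3]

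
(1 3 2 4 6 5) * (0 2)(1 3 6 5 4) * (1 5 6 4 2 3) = (0 3)(1 4 6 2 5)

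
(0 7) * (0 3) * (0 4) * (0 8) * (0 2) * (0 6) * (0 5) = (0 7 3 4 8 2 6 5)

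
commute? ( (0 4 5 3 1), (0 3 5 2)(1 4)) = no: (0 4 5 3 1)*(0 3 5 2)(1 4) = (0 1 3 4 2), (0 3 5 2)(1 4)*(0 4 5 3 1) = (0 1 5 2 4)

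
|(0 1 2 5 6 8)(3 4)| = 6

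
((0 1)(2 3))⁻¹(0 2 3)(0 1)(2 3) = (1 3 2)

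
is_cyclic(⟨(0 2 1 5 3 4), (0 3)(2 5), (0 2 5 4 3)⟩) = no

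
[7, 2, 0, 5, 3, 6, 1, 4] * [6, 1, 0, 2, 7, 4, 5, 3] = [3, 0, 6, 4, 2, 5, 1, 7]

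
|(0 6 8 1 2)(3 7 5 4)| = 20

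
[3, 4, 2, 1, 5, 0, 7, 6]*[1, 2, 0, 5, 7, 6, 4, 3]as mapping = [0→5, 1→7, 2→0, 3→2, 4→6, 5→1, 6→3, 7→4]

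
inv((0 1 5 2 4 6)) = (0 6 4 2 5 1)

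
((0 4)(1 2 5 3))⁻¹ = (0 4)(1 3 5 2)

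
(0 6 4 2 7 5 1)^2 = (0 4 7 1 6 2 5)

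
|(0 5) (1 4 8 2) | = 4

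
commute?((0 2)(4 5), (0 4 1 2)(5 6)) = no:(0 2)(4 5)*(0 4 1 2)(5 6) = (1 2 4 6 5), (0 4 1 2)(5 6)*(0 2)(4 5) = (0 5 6 4 1)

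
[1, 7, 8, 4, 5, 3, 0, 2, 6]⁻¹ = [6, 0, 7, 5, 3, 4, 8, 1, 2]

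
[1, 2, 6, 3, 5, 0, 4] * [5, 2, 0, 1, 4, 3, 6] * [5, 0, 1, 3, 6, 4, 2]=[1, 5, 2, 0, 3, 4, 6]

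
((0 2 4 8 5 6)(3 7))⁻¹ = (0 6 5 8 4 2)(3 7)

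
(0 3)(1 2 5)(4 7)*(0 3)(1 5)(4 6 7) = (1 2)(6 7)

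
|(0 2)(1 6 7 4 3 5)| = 6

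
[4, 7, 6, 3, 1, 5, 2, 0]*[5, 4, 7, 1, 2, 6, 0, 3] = [2, 3, 0, 1, 4, 6, 7, 5]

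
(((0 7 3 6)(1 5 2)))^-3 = (0 7 3 6)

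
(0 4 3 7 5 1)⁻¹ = (0 1 5 7 3 4)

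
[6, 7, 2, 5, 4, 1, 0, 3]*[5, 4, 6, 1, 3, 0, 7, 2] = [7, 2, 6, 0, 3, 4, 5, 1]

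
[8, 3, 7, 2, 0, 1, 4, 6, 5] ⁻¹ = [4, 5, 3, 1, 6, 8, 7, 2, 0] 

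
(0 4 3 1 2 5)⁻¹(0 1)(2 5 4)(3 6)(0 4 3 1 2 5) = (0 3 5)(1 6)(2 4)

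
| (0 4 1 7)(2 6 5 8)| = 4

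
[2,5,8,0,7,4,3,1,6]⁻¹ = [3,7,0,6,5,1,8,4,2]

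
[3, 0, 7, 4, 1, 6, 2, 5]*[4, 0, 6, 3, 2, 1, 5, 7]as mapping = [0→3, 1→4, 2→7, 3→2, 4→0, 5→5, 6→6, 7→1]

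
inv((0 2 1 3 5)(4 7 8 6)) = (0 5 3 1 2)(4 6 8 7)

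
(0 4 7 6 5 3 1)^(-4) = (0 6 1 7 3 4 5)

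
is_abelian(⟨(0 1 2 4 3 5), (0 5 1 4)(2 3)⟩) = no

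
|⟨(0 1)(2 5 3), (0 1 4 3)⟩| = 720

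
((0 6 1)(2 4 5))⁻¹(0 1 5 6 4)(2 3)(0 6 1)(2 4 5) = (0 2 1 5 6)(3 4)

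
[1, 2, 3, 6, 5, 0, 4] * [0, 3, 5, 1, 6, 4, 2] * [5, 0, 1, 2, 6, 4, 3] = [2, 4, 0, 1, 6, 5, 3]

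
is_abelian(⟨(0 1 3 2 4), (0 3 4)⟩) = no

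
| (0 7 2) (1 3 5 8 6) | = 15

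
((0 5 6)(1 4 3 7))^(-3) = (1 4 3 7)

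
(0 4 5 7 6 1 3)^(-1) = (0 3 1 6 7 5 4)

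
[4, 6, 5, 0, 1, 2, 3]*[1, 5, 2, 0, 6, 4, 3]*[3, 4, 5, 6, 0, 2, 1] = [1, 6, 0, 4, 2, 5, 3]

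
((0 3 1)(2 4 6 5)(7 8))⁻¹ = (0 1 3)(2 5 6 4)(7 8)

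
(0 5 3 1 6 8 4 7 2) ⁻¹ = (0 2 7 4 8 6 1 3 5) 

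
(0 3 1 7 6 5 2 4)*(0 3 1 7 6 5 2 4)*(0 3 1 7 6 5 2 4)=(0 7 2 3 6 4 1 5)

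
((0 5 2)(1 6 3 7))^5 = (0 2 5)(1 6 3 7)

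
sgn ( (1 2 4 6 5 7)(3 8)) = 1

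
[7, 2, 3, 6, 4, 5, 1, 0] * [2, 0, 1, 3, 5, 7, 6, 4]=[4, 1, 3, 6, 5, 7, 0, 2]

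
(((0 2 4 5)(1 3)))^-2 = (0 4)(2 5)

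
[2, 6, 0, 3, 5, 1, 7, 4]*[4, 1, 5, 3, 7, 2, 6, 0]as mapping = [0→5, 1→6, 2→4, 3→3, 4→2, 5→1, 6→0, 7→7]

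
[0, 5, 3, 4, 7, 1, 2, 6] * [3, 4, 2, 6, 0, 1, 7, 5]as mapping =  [0→3, 1→1, 2→6, 3→0, 4→5, 5→4, 6→2, 7→7]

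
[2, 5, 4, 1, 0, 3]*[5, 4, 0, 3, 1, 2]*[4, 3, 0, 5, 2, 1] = [4, 0, 3, 2, 1, 5]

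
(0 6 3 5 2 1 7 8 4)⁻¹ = (0 4 8 7 1 2 5 3 6)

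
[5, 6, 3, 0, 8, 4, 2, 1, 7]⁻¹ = [3, 7, 6, 2, 5, 0, 1, 8, 4]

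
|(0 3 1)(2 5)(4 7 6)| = 6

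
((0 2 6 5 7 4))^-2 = (0 7 6)(2 4 5)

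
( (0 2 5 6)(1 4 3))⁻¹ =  (0 6 5 2)(1 3 4)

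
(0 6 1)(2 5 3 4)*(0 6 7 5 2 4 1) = (0 7 5 3 1 6)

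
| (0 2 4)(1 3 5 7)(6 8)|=12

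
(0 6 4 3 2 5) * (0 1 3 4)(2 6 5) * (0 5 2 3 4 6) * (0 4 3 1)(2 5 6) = (0 5)(1 3 4 2)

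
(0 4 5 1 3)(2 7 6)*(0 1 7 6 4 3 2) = (0 3 1 2 6)(4 5 7)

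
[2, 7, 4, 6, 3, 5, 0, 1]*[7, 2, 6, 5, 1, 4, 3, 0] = [6, 0, 1, 3, 5, 4, 7, 2]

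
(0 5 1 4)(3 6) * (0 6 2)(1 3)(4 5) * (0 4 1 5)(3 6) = (0 1)(2 4 3)(5 6)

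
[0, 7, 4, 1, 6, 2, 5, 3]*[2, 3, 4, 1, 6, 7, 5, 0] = [2, 0, 6, 3, 5, 4, 7, 1]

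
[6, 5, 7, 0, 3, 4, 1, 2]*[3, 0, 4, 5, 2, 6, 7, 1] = [7, 6, 1, 3, 5, 2, 0, 4]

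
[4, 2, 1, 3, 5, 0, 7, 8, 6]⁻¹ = [5, 2, 1, 3, 0, 4, 8, 6, 7]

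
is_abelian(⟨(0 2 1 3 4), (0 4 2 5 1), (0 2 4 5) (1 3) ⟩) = no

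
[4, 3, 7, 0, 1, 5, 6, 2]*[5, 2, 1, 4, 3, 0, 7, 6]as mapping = [0→3, 1→4, 2→6, 3→5, 4→2, 5→0, 6→7, 7→1]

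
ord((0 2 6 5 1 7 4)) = 7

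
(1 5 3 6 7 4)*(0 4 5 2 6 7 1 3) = (0 4 3 7 5) (1 2 6) 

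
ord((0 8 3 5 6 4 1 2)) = 8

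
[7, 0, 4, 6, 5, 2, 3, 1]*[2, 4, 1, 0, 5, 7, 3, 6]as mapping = [0→6, 1→2, 2→5, 3→3, 4→7, 5→1, 6→0, 7→4]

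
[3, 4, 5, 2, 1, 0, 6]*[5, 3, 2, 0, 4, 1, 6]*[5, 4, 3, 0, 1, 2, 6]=[5, 1, 4, 3, 0, 2, 6]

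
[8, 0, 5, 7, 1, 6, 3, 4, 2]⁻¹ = [1, 4, 8, 6, 7, 2, 5, 3, 0]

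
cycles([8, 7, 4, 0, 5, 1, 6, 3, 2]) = (0 8 2 4 5 1 7 3)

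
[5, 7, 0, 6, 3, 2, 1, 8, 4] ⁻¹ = [2, 6, 5, 4, 8, 0, 3, 1, 7] 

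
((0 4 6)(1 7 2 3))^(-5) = (0 4 6)(1 3 2 7)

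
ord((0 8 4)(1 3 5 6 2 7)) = 6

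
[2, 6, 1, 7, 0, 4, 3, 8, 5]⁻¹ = [4, 2, 0, 6, 5, 8, 1, 3, 7]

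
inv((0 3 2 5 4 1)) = (0 1 4 5 2 3)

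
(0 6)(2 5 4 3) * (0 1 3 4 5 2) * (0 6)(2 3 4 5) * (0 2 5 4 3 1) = (0 2 1 3 6)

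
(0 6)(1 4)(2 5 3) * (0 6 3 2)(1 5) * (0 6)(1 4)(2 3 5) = (0 5 3 6)(2 4)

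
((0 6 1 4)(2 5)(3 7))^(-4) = ()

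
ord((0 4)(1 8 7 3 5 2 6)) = 14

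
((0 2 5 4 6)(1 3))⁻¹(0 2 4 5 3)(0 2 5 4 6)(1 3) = (1 2 5 6 4)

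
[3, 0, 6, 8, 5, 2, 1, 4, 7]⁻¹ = [1, 6, 5, 0, 7, 4, 2, 8, 3]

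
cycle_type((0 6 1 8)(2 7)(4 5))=2^2.4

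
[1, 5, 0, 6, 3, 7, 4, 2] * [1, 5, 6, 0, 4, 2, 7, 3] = [5, 2, 1, 7, 0, 3, 4, 6]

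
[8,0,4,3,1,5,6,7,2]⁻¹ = [1,4,8,3,2,5,6,7,0]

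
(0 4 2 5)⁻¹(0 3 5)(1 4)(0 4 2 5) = (0 4 3)(1 2)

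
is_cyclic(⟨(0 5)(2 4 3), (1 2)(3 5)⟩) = no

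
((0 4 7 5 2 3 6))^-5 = (0 7 2 6 4 5 3)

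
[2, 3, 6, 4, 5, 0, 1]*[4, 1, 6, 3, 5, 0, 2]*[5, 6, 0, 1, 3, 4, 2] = [2, 1, 0, 4, 5, 3, 6]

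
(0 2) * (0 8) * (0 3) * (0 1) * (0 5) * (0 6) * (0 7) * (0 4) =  (0 2 8 3 1 5 6 7 4)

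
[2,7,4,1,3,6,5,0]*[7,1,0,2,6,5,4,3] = [0,3,6,1,2,4,5,7] 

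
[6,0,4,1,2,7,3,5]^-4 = [0,1,2,3,4,5,6,7]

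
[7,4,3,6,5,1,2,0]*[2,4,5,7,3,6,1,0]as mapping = [0→0,1→3,2→7,3→1,4→6,5→4,6→5,7→2]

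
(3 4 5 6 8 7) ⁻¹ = (3 7 8 6 5 4) 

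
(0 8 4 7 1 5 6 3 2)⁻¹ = (0 2 3 6 5 1 7 4 8)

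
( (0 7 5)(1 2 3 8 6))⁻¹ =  (0 5 7)(1 6 8 3 2)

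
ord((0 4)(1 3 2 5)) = 4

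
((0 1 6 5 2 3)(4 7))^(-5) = (0 1 6 5 2 3)(4 7)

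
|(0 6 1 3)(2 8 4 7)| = 4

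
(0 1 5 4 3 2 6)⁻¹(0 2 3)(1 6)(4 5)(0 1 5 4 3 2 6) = (0 5)(1 6 2)(3 4)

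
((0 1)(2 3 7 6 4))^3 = (0 1)(2 6 3 4 7)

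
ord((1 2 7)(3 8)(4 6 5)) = 6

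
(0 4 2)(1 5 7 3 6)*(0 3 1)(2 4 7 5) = (0 7 1 2 3 6)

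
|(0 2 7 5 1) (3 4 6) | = 15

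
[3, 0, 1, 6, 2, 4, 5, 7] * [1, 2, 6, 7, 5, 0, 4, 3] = [7, 1, 2, 4, 6, 5, 0, 3]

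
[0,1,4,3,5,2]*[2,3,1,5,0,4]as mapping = [0→2,1→3,2→0,3→5,4→4,5→1]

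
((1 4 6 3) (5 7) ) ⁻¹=(1 3 6 4) (5 7) 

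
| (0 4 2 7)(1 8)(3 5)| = 4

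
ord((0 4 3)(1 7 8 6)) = 12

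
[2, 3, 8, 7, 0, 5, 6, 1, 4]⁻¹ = [4, 7, 0, 1, 8, 5, 6, 3, 2]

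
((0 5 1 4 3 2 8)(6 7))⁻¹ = (0 8 2 3 4 1 5)(6 7)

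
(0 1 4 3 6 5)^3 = (0 3)(1 6)(4 5)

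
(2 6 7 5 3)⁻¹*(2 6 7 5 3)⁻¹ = (2 5 6 3 7)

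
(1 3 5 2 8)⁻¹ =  (1 8 2 5 3)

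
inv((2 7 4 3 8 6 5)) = (2 5 6 8 3 4 7)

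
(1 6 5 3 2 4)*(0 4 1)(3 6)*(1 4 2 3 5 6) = (0 2 4)(1 5)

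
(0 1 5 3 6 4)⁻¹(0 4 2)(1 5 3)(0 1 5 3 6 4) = (0 2 1)(3 6 5)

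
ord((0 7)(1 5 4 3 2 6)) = 6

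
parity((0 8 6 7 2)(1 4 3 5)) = odd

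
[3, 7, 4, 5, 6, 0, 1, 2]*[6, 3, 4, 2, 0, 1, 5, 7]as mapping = [0→2, 1→7, 2→0, 3→1, 4→5, 5→6, 6→3, 7→4]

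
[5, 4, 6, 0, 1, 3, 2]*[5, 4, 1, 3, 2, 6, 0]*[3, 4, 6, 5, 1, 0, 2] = [2, 6, 3, 0, 1, 5, 4]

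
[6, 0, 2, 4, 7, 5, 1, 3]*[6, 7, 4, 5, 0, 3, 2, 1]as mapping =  [0→2, 1→6, 2→4, 3→0, 4→1, 5→3, 6→7, 7→5]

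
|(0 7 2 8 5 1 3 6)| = 8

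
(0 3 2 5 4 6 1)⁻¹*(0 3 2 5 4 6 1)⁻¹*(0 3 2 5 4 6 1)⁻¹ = (0 4 3 6 2 1 5)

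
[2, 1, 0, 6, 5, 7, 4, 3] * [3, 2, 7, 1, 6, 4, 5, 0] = [7, 2, 3, 5, 4, 0, 6, 1]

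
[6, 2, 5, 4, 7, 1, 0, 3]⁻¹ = [6, 5, 1, 7, 3, 2, 0, 4]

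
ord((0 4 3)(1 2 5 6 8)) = 15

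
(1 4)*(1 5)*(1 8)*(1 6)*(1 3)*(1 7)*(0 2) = (0 2)(1 4 5 8 6 3 7)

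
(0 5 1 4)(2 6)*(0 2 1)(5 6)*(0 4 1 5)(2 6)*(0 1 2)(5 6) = (1 2)(4 5)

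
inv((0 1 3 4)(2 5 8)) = (0 4 3 1)(2 8 5)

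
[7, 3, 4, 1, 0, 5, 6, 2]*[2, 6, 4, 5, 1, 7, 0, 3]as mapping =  [0→3, 1→5, 2→1, 3→6, 4→2, 5→7, 6→0, 7→4]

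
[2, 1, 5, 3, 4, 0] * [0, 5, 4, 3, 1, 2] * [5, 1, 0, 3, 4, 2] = [4, 2, 0, 3, 1, 5]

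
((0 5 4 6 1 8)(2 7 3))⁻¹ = (0 8 1 6 4 5)(2 3 7)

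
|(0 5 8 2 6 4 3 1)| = 8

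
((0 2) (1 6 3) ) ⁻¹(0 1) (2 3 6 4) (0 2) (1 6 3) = (0 1 3 4) (2 6) 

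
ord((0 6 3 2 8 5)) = 6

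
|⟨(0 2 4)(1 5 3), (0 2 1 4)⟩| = 120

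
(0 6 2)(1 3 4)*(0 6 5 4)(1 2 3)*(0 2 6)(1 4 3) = (0 5 3 2)(1 4 6)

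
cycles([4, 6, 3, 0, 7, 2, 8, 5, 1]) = (0 4 7 5 2 3) (1 6 8) 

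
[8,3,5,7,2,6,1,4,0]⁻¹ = [8,6,4,1,7,2,5,3,0]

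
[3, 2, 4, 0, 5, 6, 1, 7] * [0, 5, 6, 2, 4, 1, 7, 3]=[2, 6, 4, 0, 1, 7, 5, 3]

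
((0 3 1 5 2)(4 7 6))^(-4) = (0 3 1 5 2)(4 6 7)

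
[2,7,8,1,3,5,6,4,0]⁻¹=[8,3,0,4,7,5,6,1,2]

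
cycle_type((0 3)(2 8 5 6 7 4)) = 2.6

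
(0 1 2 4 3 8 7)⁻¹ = (0 7 8 3 4 2 1)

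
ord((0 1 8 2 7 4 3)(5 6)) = 14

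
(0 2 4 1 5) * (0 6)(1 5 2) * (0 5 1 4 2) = (0 4 1)(5 6)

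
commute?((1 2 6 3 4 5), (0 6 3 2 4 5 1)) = no:(1 2 6 3 4 5) * (0 6 3 2 4 5 1) = (0 6 2 3 5)(1 4), (0 6 3 2 4 5 1) * (1 2 6 3 4 5) = (0 3 6 4 1)(2 5)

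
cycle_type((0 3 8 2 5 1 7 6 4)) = 9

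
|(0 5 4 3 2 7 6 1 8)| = 9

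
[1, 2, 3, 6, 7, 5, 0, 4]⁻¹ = [6, 0, 1, 2, 7, 5, 3, 4]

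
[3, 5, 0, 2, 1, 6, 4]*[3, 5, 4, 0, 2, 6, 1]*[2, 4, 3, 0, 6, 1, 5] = [2, 5, 0, 6, 1, 4, 3]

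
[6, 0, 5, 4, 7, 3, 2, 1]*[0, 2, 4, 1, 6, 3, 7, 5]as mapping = [0→7, 1→0, 2→3, 3→6, 4→5, 5→1, 6→4, 7→2]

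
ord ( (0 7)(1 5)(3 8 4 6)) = 4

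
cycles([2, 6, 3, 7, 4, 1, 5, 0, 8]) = (0 2 3 7)(1 6 5)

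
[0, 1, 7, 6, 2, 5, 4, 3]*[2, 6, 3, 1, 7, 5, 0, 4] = [2, 6, 4, 0, 3, 5, 7, 1]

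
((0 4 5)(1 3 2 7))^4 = (0 4 5)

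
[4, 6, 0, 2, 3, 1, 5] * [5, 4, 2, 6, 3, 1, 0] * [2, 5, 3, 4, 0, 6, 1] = [4, 2, 6, 3, 1, 0, 5]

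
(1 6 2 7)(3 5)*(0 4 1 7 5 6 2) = (0 4 1 2 5 3 6)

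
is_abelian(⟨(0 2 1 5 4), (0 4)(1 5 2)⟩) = no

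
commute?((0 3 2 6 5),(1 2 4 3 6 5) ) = no:(0 3 2 6 5)*(1 2 4 3 6 5) = (0 6 1 2 5) (3 4),(1 2 4 3 6 5)*(0 3 2 6 5) = (0 3 5 1 6) (2 4) 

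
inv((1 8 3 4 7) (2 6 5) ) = (1 7 4 3 8) (2 5 6) 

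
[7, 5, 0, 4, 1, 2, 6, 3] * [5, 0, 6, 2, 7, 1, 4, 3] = [3, 1, 5, 7, 0, 6, 4, 2]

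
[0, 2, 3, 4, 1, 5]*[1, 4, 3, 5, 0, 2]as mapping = [0→1, 1→3, 2→5, 3→0, 4→4, 5→2]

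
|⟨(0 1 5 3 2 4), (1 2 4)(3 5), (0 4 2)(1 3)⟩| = 720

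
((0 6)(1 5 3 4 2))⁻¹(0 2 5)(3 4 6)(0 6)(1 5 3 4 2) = (0 4 2)(1 3 6)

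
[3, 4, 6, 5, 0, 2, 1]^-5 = [5, 0, 1, 2, 3, 6, 4]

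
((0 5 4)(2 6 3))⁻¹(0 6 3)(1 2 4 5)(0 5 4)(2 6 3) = (0 4 1 6)(2 5 3)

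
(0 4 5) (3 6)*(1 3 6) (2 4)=(0 2 4 5) (1 3) 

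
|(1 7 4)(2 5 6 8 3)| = 15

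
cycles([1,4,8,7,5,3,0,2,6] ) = (0 1 4 5 3 7 2 8 6)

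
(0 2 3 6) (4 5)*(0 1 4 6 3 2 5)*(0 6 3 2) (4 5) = (0 4 6 1 5 3 2) 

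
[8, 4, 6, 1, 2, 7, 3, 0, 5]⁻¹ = [7, 3, 4, 6, 1, 8, 2, 5, 0]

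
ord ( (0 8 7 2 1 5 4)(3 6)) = 14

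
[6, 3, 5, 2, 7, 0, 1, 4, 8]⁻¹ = [5, 6, 3, 1, 7, 2, 0, 4, 8]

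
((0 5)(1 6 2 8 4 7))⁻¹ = (0 5)(1 7 4 8 2 6)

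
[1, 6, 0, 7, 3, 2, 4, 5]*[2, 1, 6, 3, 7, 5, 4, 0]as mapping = [0→1, 1→4, 2→2, 3→0, 4→3, 5→6, 6→7, 7→5]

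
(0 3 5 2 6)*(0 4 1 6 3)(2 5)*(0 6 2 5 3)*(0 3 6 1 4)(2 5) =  (0 1 5 6)(2 3)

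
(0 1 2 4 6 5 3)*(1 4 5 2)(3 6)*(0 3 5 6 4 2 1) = (0 2 6 1)(4 5)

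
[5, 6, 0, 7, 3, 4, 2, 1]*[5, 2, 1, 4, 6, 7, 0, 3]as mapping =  [0→7, 1→0, 2→5, 3→3, 4→4, 5→6, 6→1, 7→2]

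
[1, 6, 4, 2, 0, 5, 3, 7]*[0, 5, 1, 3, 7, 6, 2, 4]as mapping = [0→5, 1→2, 2→7, 3→1, 4→0, 5→6, 6→3, 7→4]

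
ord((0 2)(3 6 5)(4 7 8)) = 6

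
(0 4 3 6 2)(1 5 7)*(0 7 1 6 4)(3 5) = (1 3 4 5)(2 7 6)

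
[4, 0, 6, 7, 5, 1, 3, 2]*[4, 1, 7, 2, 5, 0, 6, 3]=[5, 4, 6, 3, 0, 1, 2, 7]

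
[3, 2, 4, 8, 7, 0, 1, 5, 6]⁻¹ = [5, 6, 1, 0, 2, 7, 8, 4, 3]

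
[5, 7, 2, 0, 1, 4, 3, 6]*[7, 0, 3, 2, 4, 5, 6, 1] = [5, 1, 3, 7, 0, 4, 2, 6]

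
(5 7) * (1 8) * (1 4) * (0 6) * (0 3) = (0 6 3)(1 8 4)(5 7)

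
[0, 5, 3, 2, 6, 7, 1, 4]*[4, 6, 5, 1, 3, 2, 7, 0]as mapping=[0→4, 1→2, 2→1, 3→5, 4→7, 5→0, 6→6, 7→3]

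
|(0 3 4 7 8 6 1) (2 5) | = 14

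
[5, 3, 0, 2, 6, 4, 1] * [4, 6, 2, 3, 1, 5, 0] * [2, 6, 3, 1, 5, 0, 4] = [0, 1, 5, 3, 2, 6, 4]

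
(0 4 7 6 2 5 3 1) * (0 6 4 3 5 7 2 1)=(0 3)(1 6)(2 7 4)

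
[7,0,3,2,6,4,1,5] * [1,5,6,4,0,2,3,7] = [7,1,4,6,3,0,5,2]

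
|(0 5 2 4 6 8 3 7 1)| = 9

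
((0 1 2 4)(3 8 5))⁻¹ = (0 4 2 1)(3 5 8)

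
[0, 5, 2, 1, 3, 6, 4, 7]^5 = [0, 1, 2, 3, 4, 5, 6, 7]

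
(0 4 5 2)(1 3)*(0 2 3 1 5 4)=(3 5)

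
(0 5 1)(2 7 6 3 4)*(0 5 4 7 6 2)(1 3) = (0 4)(1 5 3 7 2 6)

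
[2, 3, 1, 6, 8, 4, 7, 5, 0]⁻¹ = [8, 2, 0, 1, 5, 7, 3, 6, 4]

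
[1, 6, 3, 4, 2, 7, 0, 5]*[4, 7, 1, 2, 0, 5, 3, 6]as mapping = [0→7, 1→3, 2→2, 3→0, 4→1, 5→6, 6→4, 7→5]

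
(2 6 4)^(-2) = (2 6 4)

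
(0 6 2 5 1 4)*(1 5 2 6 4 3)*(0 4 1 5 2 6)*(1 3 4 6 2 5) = (0 3 1 4 6)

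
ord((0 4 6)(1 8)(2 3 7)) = 6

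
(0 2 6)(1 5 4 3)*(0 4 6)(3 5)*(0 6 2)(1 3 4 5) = (1 4)(2 6 5)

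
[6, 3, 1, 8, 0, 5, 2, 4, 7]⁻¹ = [4, 2, 6, 1, 7, 5, 0, 8, 3]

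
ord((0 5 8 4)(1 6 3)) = 12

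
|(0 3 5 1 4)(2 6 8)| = 15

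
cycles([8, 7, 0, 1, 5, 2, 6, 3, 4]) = (0 8 4 5 2)(1 7 3)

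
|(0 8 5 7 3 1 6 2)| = 8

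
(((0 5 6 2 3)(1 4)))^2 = (0 6 3 5 2)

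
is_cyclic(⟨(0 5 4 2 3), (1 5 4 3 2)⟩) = no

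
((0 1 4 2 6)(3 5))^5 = (3 5)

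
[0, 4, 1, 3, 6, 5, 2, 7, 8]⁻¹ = [0, 2, 6, 3, 1, 5, 4, 7, 8]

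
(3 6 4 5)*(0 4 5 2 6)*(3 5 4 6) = (0 6 4 2 3)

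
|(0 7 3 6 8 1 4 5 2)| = 9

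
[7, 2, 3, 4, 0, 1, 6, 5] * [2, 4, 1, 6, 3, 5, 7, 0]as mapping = [0→0, 1→1, 2→6, 3→3, 4→2, 5→4, 6→7, 7→5]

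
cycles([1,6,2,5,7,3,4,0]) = (0 1 6 4 7)(3 5)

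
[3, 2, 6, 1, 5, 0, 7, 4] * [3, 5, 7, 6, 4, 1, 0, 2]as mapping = [0→6, 1→7, 2→0, 3→5, 4→1, 5→3, 6→2, 7→4]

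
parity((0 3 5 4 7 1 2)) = even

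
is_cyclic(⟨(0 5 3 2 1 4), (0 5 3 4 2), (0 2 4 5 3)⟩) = no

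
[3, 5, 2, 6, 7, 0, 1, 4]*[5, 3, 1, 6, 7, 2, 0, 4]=[6, 2, 1, 0, 4, 5, 3, 7]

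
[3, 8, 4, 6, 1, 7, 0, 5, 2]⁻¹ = [6, 4, 8, 0, 2, 7, 3, 5, 1]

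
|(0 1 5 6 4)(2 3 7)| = 15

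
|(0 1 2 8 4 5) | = 6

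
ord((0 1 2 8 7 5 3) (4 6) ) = 14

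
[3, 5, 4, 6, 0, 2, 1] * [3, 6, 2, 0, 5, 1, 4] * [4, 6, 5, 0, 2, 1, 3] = [4, 6, 1, 2, 0, 5, 3]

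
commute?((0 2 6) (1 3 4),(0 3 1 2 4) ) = no:(0 2 6) (1 3 4)*(0 3 1 2 4) = (0 4 2 6 3),(0 3 1 2 4)*(0 2 6) (1 3 4) = (0 4 2 1 6) 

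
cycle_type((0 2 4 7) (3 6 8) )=3.4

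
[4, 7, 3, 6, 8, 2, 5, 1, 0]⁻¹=[8, 7, 5, 2, 0, 6, 3, 1, 4]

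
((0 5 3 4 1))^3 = (0 4 5 1 3)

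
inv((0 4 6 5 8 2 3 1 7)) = (0 7 1 3 2 8 5 6 4)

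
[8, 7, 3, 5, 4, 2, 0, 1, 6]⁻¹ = [6, 7, 5, 2, 4, 3, 8, 1, 0]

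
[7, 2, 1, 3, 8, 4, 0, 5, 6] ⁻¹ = [6, 2, 1, 3, 5, 7, 8, 0, 4] 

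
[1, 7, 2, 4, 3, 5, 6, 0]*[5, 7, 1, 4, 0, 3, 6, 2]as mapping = [0→7, 1→2, 2→1, 3→0, 4→4, 5→3, 6→6, 7→5]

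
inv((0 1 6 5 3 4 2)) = (0 2 4 3 5 6 1)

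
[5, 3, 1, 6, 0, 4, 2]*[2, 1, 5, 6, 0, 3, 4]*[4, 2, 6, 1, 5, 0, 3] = [1, 3, 2, 5, 6, 4, 0]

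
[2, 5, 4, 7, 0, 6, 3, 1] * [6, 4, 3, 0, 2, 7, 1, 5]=[3, 7, 2, 5, 6, 1, 0, 4]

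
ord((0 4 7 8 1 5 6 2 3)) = 9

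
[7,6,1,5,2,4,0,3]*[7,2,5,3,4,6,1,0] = [0,1,2,6,5,4,7,3] 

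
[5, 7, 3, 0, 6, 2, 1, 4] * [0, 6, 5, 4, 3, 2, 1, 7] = [2, 7, 4, 0, 1, 5, 6, 3]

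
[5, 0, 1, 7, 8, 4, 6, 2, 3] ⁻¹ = [1, 2, 7, 8, 5, 0, 6, 3, 4] 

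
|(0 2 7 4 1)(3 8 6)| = 15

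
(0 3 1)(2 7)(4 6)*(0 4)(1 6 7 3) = (0 1 4 7 2 3 6)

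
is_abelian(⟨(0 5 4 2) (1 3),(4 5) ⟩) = no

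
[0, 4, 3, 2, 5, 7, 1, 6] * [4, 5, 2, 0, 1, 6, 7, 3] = [4, 1, 0, 2, 6, 3, 5, 7]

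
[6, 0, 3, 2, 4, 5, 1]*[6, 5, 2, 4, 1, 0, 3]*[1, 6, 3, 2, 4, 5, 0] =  [2, 0, 4, 3, 6, 1, 5]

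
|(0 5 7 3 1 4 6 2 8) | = 9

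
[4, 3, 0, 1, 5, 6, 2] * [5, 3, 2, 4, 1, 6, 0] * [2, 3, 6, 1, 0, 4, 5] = [3, 0, 4, 1, 5, 2, 6]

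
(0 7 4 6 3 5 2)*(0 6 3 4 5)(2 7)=(0 2 6 4 3)(5 7)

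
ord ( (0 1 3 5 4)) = 5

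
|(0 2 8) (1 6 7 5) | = 12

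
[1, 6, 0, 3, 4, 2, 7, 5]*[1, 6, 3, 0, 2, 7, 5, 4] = [6, 5, 1, 0, 2, 3, 4, 7]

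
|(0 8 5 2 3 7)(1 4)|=6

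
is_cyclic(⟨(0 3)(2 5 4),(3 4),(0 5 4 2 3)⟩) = no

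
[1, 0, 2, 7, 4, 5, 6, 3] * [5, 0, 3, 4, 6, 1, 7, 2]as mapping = [0→0, 1→5, 2→3, 3→2, 4→6, 5→1, 6→7, 7→4]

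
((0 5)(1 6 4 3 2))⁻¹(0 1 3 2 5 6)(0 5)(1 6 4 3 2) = (0 4 5 6 2 1)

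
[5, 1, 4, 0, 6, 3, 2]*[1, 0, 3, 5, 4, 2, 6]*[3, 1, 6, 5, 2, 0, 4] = [6, 3, 2, 1, 4, 0, 5]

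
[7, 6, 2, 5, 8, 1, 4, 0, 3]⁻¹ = [7, 5, 2, 8, 6, 3, 1, 0, 4]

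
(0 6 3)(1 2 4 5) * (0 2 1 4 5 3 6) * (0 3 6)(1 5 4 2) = (0 3 1 5 2 4 6)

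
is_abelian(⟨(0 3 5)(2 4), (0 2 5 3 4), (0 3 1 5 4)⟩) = no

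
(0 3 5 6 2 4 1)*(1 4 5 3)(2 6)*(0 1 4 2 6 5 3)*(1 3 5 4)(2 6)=(0 1 3)(2 5)(4 6)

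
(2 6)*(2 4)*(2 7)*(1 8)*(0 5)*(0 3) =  (0 5 3)(1 8)(2 6 4 7)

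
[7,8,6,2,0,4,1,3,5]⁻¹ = [4,6,3,7,5,8,2,0,1]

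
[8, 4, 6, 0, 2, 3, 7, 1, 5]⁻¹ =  [3, 7, 4, 5, 1, 8, 2, 6, 0]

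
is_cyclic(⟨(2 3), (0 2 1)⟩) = no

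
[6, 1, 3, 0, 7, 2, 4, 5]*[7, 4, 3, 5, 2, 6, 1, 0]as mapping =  [0→1, 1→4, 2→5, 3→7, 4→0, 5→3, 6→2, 7→6]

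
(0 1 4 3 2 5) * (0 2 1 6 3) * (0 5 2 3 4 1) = (0 6 4 5 3)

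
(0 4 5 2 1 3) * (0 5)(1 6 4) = (0 1 3 5 2 6 4)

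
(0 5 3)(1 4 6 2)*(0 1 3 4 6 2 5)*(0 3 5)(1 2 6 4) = (0 3 2 5 1 4 6)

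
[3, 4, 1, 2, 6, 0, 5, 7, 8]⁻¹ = [5, 2, 3, 0, 1, 6, 4, 7, 8]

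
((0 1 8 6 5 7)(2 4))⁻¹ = (0 7 5 6 8 1)(2 4)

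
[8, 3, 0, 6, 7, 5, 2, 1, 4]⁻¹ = [2, 7, 6, 1, 8, 5, 3, 4, 0]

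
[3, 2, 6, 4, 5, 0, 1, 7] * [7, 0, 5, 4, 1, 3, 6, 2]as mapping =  [0→4, 1→5, 2→6, 3→1, 4→3, 5→7, 6→0, 7→2]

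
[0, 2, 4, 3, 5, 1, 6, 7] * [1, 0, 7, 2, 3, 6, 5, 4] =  [1, 7, 3, 2, 6, 0, 5, 4]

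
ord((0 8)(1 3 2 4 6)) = 10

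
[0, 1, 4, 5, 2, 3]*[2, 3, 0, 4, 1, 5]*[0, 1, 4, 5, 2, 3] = [4, 5, 1, 3, 0, 2]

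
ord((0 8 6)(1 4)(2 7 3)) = 6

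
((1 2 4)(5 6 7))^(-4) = (1 4 2)(5 7 6)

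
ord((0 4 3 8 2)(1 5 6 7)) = 20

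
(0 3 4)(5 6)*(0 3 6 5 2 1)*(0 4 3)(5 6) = (0 5 6 2 1 4)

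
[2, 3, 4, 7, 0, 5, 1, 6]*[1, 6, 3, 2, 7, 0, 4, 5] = [3, 2, 7, 5, 1, 0, 6, 4]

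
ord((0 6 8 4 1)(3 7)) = 10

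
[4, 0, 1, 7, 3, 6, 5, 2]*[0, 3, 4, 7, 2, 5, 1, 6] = [2, 0, 3, 6, 7, 1, 5, 4]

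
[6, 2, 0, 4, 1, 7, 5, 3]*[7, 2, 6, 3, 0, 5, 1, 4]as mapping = [0→1, 1→6, 2→7, 3→0, 4→2, 5→4, 6→5, 7→3]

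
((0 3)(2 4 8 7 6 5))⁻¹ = (0 3)(2 5 6 7 8 4)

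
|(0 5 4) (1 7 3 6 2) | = 15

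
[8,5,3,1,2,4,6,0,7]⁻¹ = [7,3,4,2,5,1,6,8,0]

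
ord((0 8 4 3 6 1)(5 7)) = 6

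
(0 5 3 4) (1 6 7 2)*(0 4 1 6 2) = (0 5 3 1 2 6 7) 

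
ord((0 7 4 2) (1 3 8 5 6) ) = 20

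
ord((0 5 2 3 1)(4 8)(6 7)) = 10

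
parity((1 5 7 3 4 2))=odd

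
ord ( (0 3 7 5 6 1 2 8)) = 8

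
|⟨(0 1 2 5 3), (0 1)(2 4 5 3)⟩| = 360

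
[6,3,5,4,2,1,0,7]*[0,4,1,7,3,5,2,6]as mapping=[0→2,1→7,2→5,3→3,4→1,5→4,6→0,7→6]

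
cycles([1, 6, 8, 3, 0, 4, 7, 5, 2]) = (0 1 6 7 5 4)(2 8)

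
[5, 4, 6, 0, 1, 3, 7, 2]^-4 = [3, 1, 7, 5, 4, 0, 2, 6]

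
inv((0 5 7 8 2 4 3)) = (0 3 4 2 8 7 5)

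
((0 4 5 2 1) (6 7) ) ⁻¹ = (0 1 2 5 4) (6 7) 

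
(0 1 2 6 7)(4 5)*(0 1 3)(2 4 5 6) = (0 3)(1 4 6 7)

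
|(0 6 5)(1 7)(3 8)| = 6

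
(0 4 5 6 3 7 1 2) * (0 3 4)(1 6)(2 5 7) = (1 5)(2 3)(4 7 6)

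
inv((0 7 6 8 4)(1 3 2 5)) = (0 4 8 6 7)(1 5 2 3)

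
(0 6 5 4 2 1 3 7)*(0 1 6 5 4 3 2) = (0 5 3 7 1 2 6 4)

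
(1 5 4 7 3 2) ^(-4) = (1 4 3) (2 5 7) 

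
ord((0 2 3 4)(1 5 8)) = 12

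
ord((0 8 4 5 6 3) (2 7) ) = 6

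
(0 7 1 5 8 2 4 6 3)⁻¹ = (0 3 6 4 2 8 5 1 7)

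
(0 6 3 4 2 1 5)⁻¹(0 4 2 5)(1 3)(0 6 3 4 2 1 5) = (0 6 2 1)(4 5)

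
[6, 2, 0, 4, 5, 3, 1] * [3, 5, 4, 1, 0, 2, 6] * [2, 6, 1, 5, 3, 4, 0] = [0, 3, 5, 2, 1, 6, 4]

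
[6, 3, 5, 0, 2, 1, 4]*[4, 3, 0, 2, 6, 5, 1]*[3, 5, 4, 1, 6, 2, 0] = [5, 4, 2, 6, 3, 1, 0]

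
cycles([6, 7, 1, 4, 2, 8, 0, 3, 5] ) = (0 6)(1 7 3 4 2)(5 8)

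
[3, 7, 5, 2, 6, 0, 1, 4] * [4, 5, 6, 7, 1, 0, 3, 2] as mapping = [0→7, 1→2, 2→0, 3→6, 4→3, 5→4, 6→5, 7→1] 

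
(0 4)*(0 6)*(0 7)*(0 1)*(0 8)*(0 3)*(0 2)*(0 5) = (0 4 6 7 1 8 3 2 5)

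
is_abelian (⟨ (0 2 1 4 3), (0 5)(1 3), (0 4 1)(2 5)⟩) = no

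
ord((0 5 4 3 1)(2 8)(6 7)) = 10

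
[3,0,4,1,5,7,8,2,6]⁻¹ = [1,3,7,0,2,4,8,5,6]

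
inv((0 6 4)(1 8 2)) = (0 4 6)(1 2 8)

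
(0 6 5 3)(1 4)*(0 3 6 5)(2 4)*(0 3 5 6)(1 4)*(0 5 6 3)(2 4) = (0 3 6)(1 4 2)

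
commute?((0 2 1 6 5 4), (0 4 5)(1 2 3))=no:(0 2 1 6 5 4)*(0 4 5)(1 2 3)=(0 3 1 6), (0 4 5)(1 2 3)*(0 2 1 6 5 4)=(2 3 6 5)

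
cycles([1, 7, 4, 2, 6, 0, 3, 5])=(0 1 7 5)(2 4 6 3)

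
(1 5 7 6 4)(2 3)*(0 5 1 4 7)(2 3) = (0 5)(6 7)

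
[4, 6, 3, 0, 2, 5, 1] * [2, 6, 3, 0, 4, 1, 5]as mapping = [0→4, 1→5, 2→0, 3→2, 4→3, 5→1, 6→6]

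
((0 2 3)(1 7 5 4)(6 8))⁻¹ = (0 3 2)(1 4 5 7)(6 8)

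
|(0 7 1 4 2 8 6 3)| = 8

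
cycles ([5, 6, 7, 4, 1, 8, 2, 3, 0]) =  (0 5 8)(1 6 2 7 3 4)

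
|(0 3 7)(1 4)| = 6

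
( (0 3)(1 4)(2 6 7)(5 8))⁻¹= (0 3)(1 4)(2 7 6)(5 8)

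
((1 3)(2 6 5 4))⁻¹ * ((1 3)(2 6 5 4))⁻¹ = (2 5)(4 6)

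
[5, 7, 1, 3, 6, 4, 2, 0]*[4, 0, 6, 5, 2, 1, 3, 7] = [1, 7, 0, 5, 3, 2, 6, 4]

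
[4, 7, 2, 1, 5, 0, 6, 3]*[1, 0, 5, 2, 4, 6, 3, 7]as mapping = [0→4, 1→7, 2→5, 3→0, 4→6, 5→1, 6→3, 7→2]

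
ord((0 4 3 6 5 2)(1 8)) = 6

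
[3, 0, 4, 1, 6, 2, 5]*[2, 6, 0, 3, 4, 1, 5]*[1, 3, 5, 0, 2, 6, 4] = [0, 5, 2, 4, 6, 1, 3]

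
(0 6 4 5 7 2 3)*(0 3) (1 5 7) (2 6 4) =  (0 4 7 6 2) (1 5) 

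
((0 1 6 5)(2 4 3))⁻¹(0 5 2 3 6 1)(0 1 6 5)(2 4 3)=(0 4 2 5 6 1)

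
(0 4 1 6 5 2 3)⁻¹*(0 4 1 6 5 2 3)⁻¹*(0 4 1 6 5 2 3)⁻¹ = (0 5 4 2 1 3 6)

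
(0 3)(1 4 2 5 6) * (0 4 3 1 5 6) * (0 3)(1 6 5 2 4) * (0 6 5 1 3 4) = (0 5 4)(1 6 2)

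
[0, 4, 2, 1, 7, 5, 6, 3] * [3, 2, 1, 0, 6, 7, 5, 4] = [3, 6, 1, 2, 4, 7, 5, 0]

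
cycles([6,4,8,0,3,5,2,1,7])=(0 6 2 8 7 1 4 3)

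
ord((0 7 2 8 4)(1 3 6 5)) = 20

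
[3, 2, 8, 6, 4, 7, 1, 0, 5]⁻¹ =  [7, 6, 1, 0, 4, 8, 3, 5, 2]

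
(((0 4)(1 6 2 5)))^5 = (0 4)(1 6 2 5)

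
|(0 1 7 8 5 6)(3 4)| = 6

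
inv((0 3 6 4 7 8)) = (0 8 7 4 6 3)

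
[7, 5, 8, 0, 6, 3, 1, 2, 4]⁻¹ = [3, 6, 7, 5, 8, 1, 4, 0, 2]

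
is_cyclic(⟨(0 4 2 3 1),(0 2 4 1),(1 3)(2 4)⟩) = no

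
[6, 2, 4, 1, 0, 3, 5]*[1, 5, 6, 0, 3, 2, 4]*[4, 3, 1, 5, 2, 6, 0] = [2, 0, 5, 6, 3, 4, 1]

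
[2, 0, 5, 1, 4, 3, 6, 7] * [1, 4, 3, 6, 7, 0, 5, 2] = [3, 1, 0, 4, 7, 6, 5, 2]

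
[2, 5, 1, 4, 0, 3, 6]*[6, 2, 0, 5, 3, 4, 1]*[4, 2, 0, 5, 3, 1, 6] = [4, 3, 0, 5, 6, 1, 2]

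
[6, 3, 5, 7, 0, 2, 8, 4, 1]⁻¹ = [4, 8, 5, 1, 7, 2, 0, 3, 6]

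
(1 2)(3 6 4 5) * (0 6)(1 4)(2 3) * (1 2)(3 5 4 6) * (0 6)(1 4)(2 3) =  (0 2)(1 5 4)(3 6)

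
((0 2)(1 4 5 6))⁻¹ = (0 2)(1 6 5 4)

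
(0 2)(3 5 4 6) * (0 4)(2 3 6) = (0 3 5)(2 4)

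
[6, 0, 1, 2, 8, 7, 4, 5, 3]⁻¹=[1, 2, 3, 8, 6, 7, 0, 5, 4]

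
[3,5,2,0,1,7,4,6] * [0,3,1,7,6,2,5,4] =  [7,2,1,0,3,4,6,5]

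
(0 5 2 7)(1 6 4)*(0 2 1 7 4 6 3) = (0 5 1 3)(2 4 7)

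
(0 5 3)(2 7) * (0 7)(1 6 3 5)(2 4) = (0 1 6 3 7 4 2)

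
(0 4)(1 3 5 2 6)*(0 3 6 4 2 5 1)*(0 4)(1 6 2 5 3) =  (0 5 3 6 4 1 2)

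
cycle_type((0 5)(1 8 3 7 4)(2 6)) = 2^2.5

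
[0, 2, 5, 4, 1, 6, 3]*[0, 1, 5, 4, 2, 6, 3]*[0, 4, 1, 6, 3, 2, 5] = [0, 2, 5, 1, 4, 6, 3]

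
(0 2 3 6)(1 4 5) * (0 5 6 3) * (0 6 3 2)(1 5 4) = (2 6 4 3)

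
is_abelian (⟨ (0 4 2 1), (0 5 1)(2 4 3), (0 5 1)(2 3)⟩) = no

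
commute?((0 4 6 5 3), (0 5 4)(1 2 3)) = no:(0 4 6 5 3)*(0 5 4)(1 2 3) = (1 2 3 5)(4 6), (0 5 4)(1 2 3)*(0 4 6 5 3) = (0 3 1 2)(5 6)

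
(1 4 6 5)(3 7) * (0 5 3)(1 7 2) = (0 5 7)(1 4 6 3 2)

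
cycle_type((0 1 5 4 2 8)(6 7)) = 2.6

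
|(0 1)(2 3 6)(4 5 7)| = 6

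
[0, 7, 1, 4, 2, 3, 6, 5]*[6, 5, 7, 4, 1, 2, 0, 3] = [6, 3, 5, 1, 7, 4, 0, 2]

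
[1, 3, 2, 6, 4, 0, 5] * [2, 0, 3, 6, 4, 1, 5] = [0, 6, 3, 5, 4, 2, 1]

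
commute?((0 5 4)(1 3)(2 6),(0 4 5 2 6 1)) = no:(0 5 4)(1 3)(2 6)*(0 4 5 2 6 1) = (0 2 1 3),(0 4 5 2 6 1)*(0 5 4)(1 3)(2 6) = (1 5 6 3)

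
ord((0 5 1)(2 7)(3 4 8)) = 6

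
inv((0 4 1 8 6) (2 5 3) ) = (0 6 8 1 4) (2 3 5) 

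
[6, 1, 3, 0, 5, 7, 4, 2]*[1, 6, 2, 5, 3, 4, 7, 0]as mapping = [0→7, 1→6, 2→5, 3→1, 4→4, 5→0, 6→3, 7→2]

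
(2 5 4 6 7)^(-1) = (2 7 6 4 5)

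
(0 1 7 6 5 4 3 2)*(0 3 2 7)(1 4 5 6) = (0 4 2 3 7 1)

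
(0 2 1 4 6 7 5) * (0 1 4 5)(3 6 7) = (0 2 4 7)(1 5)(3 6)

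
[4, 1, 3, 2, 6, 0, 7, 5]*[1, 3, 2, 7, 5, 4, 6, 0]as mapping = [0→5, 1→3, 2→7, 3→2, 4→6, 5→1, 6→0, 7→4]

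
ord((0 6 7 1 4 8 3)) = 7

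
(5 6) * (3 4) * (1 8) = (1 8)(3 4)(5 6)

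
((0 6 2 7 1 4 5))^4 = (0 1 6 4 2 5 7)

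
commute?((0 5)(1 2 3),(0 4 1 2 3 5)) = no:(0 5)(1 2 3) * (0 4 1 2 3 5) = (1 3 2 5 4),(0 4 1 2 3 5) * (0 5)(1 2 3) = (0 4 2 1 3)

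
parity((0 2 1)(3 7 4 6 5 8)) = odd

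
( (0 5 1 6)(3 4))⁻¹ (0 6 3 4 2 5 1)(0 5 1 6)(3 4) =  (0 4 3 2 1 6 5)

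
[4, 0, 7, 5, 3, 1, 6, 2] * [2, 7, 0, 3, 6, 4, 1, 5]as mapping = [0→6, 1→2, 2→5, 3→4, 4→3, 5→7, 6→1, 7→0]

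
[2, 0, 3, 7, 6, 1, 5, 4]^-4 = [4, 7, 6, 5, 0, 3, 2, 1]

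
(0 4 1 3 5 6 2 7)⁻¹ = (0 7 2 6 5 3 1 4)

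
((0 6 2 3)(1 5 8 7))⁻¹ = (0 3 2 6)(1 7 8 5)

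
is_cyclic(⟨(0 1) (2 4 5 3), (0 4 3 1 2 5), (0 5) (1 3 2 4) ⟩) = no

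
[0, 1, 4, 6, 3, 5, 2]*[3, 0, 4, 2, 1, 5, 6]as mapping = [0→3, 1→0, 2→1, 3→6, 4→2, 5→5, 6→4]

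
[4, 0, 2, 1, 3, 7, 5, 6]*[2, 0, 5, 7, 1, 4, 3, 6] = [1, 2, 5, 0, 7, 6, 4, 3]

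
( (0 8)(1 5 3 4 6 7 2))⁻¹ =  (0 8)(1 2 7 6 4 3 5)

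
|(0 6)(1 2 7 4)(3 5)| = 4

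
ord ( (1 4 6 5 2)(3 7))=10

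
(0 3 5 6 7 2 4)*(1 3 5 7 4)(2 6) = (0 5 2 1 3 7 6 4)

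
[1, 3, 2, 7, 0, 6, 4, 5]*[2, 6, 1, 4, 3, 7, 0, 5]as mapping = [0→6, 1→4, 2→1, 3→5, 4→2, 5→0, 6→3, 7→7]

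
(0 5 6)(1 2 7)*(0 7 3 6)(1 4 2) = (0 5)(2 3 6 7 4)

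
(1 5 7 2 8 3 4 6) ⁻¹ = (1 6 4 3 8 2 7 5) 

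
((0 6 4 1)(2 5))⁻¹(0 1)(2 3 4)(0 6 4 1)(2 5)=(0 6)(1 5 3)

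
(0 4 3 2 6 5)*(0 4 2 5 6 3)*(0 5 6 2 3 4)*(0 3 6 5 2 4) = (0 6 4 2) (3 5) 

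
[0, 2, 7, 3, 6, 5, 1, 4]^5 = [0, 1, 2, 3, 4, 5, 6, 7]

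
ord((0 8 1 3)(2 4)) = 4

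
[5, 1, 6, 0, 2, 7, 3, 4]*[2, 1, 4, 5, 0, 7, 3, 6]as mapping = [0→7, 1→1, 2→3, 3→2, 4→4, 5→6, 6→5, 7→0]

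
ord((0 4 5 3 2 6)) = 6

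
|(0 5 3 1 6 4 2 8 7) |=9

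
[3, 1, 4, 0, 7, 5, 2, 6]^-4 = [0, 1, 2, 3, 4, 5, 6, 7]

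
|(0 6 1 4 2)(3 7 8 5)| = 20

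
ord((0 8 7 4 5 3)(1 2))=6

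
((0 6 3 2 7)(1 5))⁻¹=(0 7 2 3 6)(1 5)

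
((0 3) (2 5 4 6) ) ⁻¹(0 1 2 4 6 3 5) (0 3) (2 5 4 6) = (0 4 3 1 5 6 2) 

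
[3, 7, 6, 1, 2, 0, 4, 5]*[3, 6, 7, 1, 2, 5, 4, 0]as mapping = [0→1, 1→0, 2→4, 3→6, 4→7, 5→3, 6→2, 7→5]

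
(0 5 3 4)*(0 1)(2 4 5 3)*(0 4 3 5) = (0 5 2 3)(1 4)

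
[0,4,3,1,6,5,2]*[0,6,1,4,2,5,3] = [0,2,4,6,3,5,1]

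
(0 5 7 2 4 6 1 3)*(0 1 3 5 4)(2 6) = (0 4 2)(1 5 7 6 3)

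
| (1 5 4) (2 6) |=6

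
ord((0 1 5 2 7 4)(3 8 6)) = 6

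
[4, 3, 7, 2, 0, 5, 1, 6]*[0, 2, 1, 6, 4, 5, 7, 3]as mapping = [0→4, 1→6, 2→3, 3→1, 4→0, 5→5, 6→2, 7→7]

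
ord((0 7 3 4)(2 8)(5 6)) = 4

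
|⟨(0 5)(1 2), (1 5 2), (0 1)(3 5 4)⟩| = 720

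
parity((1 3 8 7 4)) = even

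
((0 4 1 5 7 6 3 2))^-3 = (0 6 1 2 7 4 3 5)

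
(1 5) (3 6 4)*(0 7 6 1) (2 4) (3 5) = (0 7 6 2 4 5) (1 3) 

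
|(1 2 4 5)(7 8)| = 4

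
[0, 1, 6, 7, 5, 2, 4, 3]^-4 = [0, 1, 2, 3, 4, 5, 6, 7]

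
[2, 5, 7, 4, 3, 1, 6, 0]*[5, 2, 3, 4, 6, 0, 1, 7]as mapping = [0→3, 1→0, 2→7, 3→6, 4→4, 5→2, 6→1, 7→5]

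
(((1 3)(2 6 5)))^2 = (2 5 6)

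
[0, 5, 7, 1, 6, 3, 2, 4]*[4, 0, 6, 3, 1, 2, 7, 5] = [4, 2, 5, 0, 7, 3, 6, 1]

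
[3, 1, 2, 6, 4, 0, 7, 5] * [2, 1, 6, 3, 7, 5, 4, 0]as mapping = [0→3, 1→1, 2→6, 3→4, 4→7, 5→2, 6→0, 7→5]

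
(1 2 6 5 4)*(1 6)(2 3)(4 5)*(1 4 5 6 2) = (1 3)(2 4)(5 6)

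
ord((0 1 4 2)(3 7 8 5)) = 4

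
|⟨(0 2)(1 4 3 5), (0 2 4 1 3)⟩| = 360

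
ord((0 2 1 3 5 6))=6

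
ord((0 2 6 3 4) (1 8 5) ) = 15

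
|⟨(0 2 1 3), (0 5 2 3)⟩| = 20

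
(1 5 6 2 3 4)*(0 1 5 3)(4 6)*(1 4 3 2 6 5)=(0 4 1 2)(3 5)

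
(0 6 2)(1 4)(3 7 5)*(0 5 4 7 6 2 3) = (0 2 5)(1 7 4)(3 6)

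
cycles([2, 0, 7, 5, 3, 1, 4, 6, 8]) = (0 2 7 6 4 3 5 1)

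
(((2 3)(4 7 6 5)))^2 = (4 6)(5 7)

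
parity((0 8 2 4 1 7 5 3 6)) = even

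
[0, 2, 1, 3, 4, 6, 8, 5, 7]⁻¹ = [0, 2, 1, 3, 4, 7, 5, 8, 6]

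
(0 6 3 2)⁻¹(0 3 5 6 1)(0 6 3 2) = (1 6 2 5 3)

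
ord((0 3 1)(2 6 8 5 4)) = 15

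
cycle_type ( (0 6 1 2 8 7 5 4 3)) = 9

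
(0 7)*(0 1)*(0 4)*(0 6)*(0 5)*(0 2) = (0 7 1 4 6 5 2)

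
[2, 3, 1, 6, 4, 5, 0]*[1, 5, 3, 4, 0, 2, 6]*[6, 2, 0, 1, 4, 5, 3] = [1, 4, 5, 3, 6, 0, 2]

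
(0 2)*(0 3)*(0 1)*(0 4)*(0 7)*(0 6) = (0 2 3 1 4 7 6)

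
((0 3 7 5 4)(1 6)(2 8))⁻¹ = (0 4 5 7 3)(1 6)(2 8)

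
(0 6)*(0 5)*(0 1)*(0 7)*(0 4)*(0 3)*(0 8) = (0 6 5 1 7 4 3 8) 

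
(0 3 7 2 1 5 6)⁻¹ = (0 6 5 1 2 7 3)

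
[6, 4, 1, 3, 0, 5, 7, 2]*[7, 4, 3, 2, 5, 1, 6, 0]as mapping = [0→6, 1→5, 2→4, 3→2, 4→7, 5→1, 6→0, 7→3]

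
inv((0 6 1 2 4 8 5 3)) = (0 3 5 8 4 2 1 6)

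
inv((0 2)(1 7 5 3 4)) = (0 2)(1 4 3 5 7)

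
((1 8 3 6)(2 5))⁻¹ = (1 6 3 8)(2 5)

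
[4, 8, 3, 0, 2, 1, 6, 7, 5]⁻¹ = [3, 5, 4, 2, 0, 8, 6, 7, 1]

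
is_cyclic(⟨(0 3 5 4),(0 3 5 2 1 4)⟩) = no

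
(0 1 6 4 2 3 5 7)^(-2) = (0 5 2 6)(1 7 3 4)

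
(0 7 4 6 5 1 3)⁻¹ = (0 3 1 5 6 4 7)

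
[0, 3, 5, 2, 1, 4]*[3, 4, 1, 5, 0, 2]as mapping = [0→3, 1→5, 2→2, 3→1, 4→4, 5→0]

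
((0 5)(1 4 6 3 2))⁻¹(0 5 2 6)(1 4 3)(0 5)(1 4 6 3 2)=(0 1 3 5)(2 4 6)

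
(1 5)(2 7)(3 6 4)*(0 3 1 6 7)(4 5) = (0 3 7 2)(1 4)(5 6)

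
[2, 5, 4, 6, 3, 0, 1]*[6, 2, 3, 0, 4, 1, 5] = [3, 1, 4, 5, 0, 6, 2] 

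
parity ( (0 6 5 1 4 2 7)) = even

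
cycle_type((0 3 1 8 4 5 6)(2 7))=2.7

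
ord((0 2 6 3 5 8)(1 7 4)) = 6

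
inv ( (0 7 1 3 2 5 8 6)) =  (0 6 8 5 2 3 1 7)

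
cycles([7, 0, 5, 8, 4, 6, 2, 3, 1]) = (0 7 3 8 1)(2 5 6)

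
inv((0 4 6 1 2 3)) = (0 3 2 1 6 4)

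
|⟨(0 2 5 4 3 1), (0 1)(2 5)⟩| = 120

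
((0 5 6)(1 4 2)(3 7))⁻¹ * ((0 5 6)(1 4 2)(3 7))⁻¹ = (0 5 6)(1 4 2)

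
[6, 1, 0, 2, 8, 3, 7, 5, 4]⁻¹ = [2, 1, 3, 5, 8, 7, 0, 6, 4]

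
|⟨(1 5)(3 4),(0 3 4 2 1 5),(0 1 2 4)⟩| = 720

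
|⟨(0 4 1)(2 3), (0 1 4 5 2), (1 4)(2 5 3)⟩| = 720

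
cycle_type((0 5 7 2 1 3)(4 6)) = 2.6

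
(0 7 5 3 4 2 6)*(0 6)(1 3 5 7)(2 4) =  (0 1 3 2)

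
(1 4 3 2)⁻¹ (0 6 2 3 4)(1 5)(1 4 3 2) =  (0 6 1 2 3)(4 5)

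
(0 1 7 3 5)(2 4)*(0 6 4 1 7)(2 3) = (0 7 2 1)(3 5 6 4)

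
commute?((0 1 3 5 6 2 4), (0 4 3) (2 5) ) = no:(0 1 3 5 6 2 4)*(0 4 3) (2 5) = (0 1) (2 3) (5 6), (0 4 3) (2 5)*(0 1 3 5 6 2 4) = (1 3) (2 6) (4 5) 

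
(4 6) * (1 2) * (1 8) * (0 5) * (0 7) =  (0 5 7)(1 2 8)(4 6)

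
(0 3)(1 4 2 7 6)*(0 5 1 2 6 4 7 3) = (1 7 4 6 2 3 5)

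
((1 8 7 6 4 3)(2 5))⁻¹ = (1 3 4 6 7 8)(2 5)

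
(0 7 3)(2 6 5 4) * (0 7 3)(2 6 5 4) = (0 3 7)(2 5)(4 6)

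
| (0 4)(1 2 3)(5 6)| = 6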